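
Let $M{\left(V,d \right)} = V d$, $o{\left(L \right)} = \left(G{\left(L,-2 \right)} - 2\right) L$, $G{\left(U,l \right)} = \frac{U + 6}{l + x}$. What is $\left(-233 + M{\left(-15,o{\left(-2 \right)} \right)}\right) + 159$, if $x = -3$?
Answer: $-158$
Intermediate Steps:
$G{\left(U,l \right)} = \frac{6 + U}{-3 + l}$ ($G{\left(U,l \right)} = \frac{U + 6}{l - 3} = \frac{6 + U}{-3 + l}$)
$o{\left(L \right)} = L \left(- \frac{16}{5} - \frac{L}{5}\right)$ ($o{\left(L \right)} = \left(\frac{6 + L}{-3 - 2} - 2\right) L = \left(\frac{6 + L}{-5} - 2\right) L = \left(- \frac{6 + L}{5} - 2\right) L = \left(\left(- \frac{6}{5} - \frac{L}{5}\right) - 2\right) L = \left(- \frac{16}{5} - \frac{L}{5}\right) L = L \left(- \frac{16}{5} - \frac{L}{5}\right)$)
$\left(-233 + M{\left(-15,o{\left(-2 \right)} \right)}\right) + 159 = \left(-233 - 15 \left(\left(- \frac{1}{5}\right) \left(-2\right) \left(16 - 2\right)\right)\right) + 159 = \left(-233 - 15 \left(\left(- \frac{1}{5}\right) \left(-2\right) 14\right)\right) + 159 = \left(-233 - 84\right) + 159 = -317 + 159 = -158$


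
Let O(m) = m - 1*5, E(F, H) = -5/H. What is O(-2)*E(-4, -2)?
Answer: -35/2 ≈ -17.500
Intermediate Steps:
O(m) = -5 + m (O(m) = m - 5 = -5 + m)
O(-2)*E(-4, -2) = (-5 - 2)*(-5/(-2)) = -(-35)*(-1)/2 = -7*5/2 = -35/2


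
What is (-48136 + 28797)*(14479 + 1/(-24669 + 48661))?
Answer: -6717985088291/23992 ≈ -2.8001e+8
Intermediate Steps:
(-48136 + 28797)*(14479 + 1/(-24669 + 48661)) = -19339*(14479 + 1/23992) = -19339*347380169/23992 = -6717985088291/23992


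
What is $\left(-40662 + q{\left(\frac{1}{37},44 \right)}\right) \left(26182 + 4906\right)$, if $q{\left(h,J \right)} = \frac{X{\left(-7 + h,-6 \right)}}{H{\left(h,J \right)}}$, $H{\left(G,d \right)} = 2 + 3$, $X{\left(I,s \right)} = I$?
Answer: $- \frac{233866568064}{185} \approx -1.2641 \cdot 10^{9}$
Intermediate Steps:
$H{\left(G,d \right)} = 5$
$q{\left(h,J \right)} = - \frac{7}{5} + \frac{h}{5}$ ($q{\left(h,J \right)} = \frac{-7 + h}{5} = \left(-7 + h\right) \frac{1}{5} = - \frac{7}{5} + \frac{h}{5}$)
$\left(-40662 + q{\left(\frac{1}{37},44 \right)}\right) \left(26182 + 4906\right) = \left(-40662 - \left(\frac{7}{5} - \frac{1}{5 \cdot 37}\right)\right) \left(26182 + 4906\right) = \left(-40662 + \left(- \frac{7}{5} + \frac{1}{5} \cdot \frac{1}{37}\right)\right) 31088 = \left(-40662 + \left(- \frac{7}{5} + \frac{1}{185}\right)\right) 31088 = \left(-40662 - \frac{258}{185}\right) 31088 = \left(- \frac{7522728}{185}\right) 31088 = - \frac{233866568064}{185}$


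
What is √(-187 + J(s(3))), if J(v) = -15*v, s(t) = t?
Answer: 2*I*√58 ≈ 15.232*I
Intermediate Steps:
√(-187 + J(s(3))) = √(-187 - 15*3) = √(-187 - 45) = √(-232) = 2*I*√58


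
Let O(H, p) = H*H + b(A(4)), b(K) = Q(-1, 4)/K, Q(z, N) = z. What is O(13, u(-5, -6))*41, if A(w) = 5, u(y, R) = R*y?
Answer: 34604/5 ≈ 6920.8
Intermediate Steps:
b(K) = -1/K
O(H, p) = -⅕ + H² (O(H, p) = H*H - 1/5 = H² - 1*⅕ = H² - ⅕ = -⅕ + H²)
O(13, u(-5, -6))*41 = (-⅕ + 13²)*41 = (-⅕ + 169)*41 = (844/5)*41 = 34604/5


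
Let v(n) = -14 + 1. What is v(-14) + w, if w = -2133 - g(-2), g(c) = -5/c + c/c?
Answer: -4299/2 ≈ -2149.5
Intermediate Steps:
v(n) = -13
g(c) = 1 - 5/c (g(c) = -5/c + 1 = 1 - 5/c)
w = -4273/2 (w = -2133 - (-5 - 2)/(-2) = -2133 - (-1)*(-7)/2 = -2133 - 1*7/2 = -2133 - 7/2 = -4273/2 ≈ -2136.5)
v(-14) + w = -13 - 4273/2 = -4299/2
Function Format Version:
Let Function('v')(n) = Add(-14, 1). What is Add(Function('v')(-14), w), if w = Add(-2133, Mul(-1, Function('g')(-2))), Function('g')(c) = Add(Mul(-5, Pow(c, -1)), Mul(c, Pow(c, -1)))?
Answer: Rational(-4299, 2) ≈ -2149.5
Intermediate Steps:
Function('v')(n) = -13
Function('g')(c) = Add(1, Mul(-5, Pow(c, -1))) (Function('g')(c) = Add(Mul(-5, Pow(c, -1)), 1) = Add(1, Mul(-5, Pow(c, -1))))
w = Rational(-4273, 2) (w = Add(-2133, Mul(-1, Mul(Pow(-2, -1), Add(-5, -2)))) = Add(-2133, Mul(-1, Mul(Rational(-1, 2), -7))) = Add(-2133, Mul(-1, Rational(7, 2))) = Add(-2133, Rational(-7, 2)) = Rational(-4273, 2) ≈ -2136.5)
Add(Function('v')(-14), w) = Add(-13, Rational(-4273, 2)) = Rational(-4299, 2)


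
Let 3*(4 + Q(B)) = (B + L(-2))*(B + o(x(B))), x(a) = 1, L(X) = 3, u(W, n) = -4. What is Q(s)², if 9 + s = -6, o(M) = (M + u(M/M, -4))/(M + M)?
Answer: 3844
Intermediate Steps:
o(M) = (-4 + M)/(2*M) (o(M) = (M - 4)/(M + M) = (-4 + M)/((2*M)) = (-4 + M)*(1/(2*M)) = (-4 + M)/(2*M))
s = -15 (s = -9 - 6 = -15)
Q(B) = -4 + (3 + B)*(-3/2 + B)/3 (Q(B) = -4 + ((B + 3)*(B + (½)*(-4 + 1)/1))/3 = -4 + ((3 + B)*(B + (½)*1*(-3)))/3 = -4 + ((3 + B)*(B - 3/2))/3 = -4 + ((3 + B)*(-3/2 + B))/3 = -4 + (3 + B)*(-3/2 + B)/3)
Q(s)² = (-11/2 + (½)*(-15) + (⅓)*(-15)²)² = (-11/2 - 15/2 + (⅓)*225)² = (-11/2 - 15/2 + 75)² = 62² = 3844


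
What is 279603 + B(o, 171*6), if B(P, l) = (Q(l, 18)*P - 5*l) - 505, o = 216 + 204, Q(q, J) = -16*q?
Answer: -6620752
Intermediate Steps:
o = 420
B(P, l) = -505 - 5*l - 16*P*l (B(P, l) = ((-16*l)*P - 5*l) - 505 = (-16*P*l - 5*l) - 505 = (-5*l - 16*P*l) - 505 = -505 - 5*l - 16*P*l)
279603 + B(o, 171*6) = 279603 + (-505 - 855*6 - 16*420*171*6) = 279603 + (-505 - 5*1026 - 16*420*1026) = 279603 + (-505 - 5130 - 6894720) = 279603 - 6900355 = -6620752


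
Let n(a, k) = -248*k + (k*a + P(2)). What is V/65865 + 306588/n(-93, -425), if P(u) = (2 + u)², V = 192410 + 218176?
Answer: 26568054682/3182179655 ≈ 8.3490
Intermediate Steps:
V = 410586
n(a, k) = 16 - 248*k + a*k (n(a, k) = -248*k + (k*a + (2 + 2)²) = -248*k + (a*k + 4²) = -248*k + (a*k + 16) = -248*k + (16 + a*k) = 16 - 248*k + a*k)
V/65865 + 306588/n(-93, -425) = 410586/65865 + 306588/(16 - 248*(-425) - 93*(-425)) = 410586*(1/65865) + 306588/(16 + 105400 + 39525) = 136862/21955 + 306588/144941 = 26568054682/3182179655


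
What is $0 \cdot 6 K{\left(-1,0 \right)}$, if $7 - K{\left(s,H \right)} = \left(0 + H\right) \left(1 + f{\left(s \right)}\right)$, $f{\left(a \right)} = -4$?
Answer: $0$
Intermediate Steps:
$K{\left(s,H \right)} = 7 + 3 H$ ($K{\left(s,H \right)} = 7 - \left(0 + H\right) \left(1 - 4\right) = 7 - H \left(-3\right) = 7 - - 3 H = 7 + 3 H$)
$0 \cdot 6 K{\left(-1,0 \right)} = 0 \cdot 6 \left(7 + 3 \cdot 0\right) = 0 \left(7 + 0\right) = 0 \cdot 7 = 0$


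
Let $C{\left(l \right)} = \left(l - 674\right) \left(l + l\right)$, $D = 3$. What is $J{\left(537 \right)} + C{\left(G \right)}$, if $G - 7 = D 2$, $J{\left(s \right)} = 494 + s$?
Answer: $-16155$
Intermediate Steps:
$G = 13$ ($G = 7 + 3 \cdot 2 = 7 + 6 = 13$)
$C{\left(l \right)} = 2 l \left(-674 + l\right)$ ($C{\left(l \right)} = \left(-674 + l\right) 2 l = 2 l \left(-674 + l\right)$)
$J{\left(537 \right)} + C{\left(G \right)} = \left(494 + 537\right) + 2 \cdot 13 \left(-674 + 13\right) = 1031 + 2 \cdot 13 \left(-661\right) = 1031 - 17186 = -16155$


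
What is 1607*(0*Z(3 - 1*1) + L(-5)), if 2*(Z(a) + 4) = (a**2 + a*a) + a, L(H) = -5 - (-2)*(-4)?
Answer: -20891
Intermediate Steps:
L(H) = -13 (L(H) = -5 - 2*4 = -5 - 8 = -13)
Z(a) = -4 + a**2 + a/2 (Z(a) = -4 + ((a**2 + a*a) + a)/2 = -4 + ((a**2 + a**2) + a)/2 = -4 + (2*a**2 + a)/2 = -4 + (a + 2*a**2)/2 = -4 + (a**2 + a/2) = -4 + a**2 + a/2)
1607*(0*Z(3 - 1*1) + L(-5)) = 1607*(0*(-4 + (3 - 1*1)**2 + (3 - 1*1)/2) - 13) = 1607*(0*(-4 + (3 - 1)**2 + (3 - 1)/2) - 13) = 1607*(0*(-4 + 2**2 + (1/2)*2) - 13) = 1607*(0*(-4 + 4 + 1) - 13) = 1607*(0*1 - 13) = 1607*(0 - 13) = 1607*(-13) = -20891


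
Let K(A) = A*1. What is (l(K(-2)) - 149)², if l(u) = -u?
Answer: 21609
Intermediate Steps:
K(A) = A
(l(K(-2)) - 149)² = (-1*(-2) - 149)² = (2 - 149)² = (-147)² = 21609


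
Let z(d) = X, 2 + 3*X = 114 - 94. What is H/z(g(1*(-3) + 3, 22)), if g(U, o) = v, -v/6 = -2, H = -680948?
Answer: -340474/3 ≈ -1.1349e+5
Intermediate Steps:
v = 12 (v = -6*(-2) = 12)
g(U, o) = 12
X = 6 (X = -⅔ + (114 - 94)/3 = -⅔ + (⅓)*20 = -⅔ + 20/3 = 6)
z(d) = 6
H/z(g(1*(-3) + 3, 22)) = -680948/6 = -680948*⅙ = -340474/3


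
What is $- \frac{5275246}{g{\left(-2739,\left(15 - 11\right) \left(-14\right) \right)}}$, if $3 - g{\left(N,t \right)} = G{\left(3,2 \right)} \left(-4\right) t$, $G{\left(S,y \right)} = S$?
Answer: $\frac{5275246}{669} \approx 7885.3$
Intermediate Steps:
$g{\left(N,t \right)} = 3 + 12 t$ ($g{\left(N,t \right)} = 3 - 3 \left(-4\right) t = 3 - - 12 t = 3 + 12 t$)
$- \frac{5275246}{g{\left(-2739,\left(15 - 11\right) \left(-14\right) \right)}} = - \frac{5275246}{3 + 12 \left(15 - 11\right) \left(-14\right)} = - \frac{5275246}{3 + 12 \cdot 4 \left(-14\right)} = - \frac{5275246}{3 + 12 \left(-56\right)} = - \frac{5275246}{3 - 672} = - \frac{5275246}{-669} = \left(-5275246\right) \left(- \frac{1}{669}\right) = \frac{5275246}{669}$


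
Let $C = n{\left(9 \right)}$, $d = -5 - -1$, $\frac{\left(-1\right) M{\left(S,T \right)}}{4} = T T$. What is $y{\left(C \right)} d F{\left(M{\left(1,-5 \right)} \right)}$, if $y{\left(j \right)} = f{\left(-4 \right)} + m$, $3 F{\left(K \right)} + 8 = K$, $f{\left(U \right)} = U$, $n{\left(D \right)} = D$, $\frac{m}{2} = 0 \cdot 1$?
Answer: $-576$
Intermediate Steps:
$M{\left(S,T \right)} = - 4 T^{2}$ ($M{\left(S,T \right)} = - 4 T T = - 4 T^{2}$)
$m = 0$ ($m = 2 \cdot 0 \cdot 1 = 2 \cdot 0 = 0$)
$d = -4$ ($d = -5 + 1 = -4$)
$F{\left(K \right)} = - \frac{8}{3} + \frac{K}{3}$
$C = 9$
$y{\left(j \right)} = -4$ ($y{\left(j \right)} = -4 + 0 = -4$)
$y{\left(C \right)} d F{\left(M{\left(1,-5 \right)} \right)} = - 4 \left(- 4 \left(- \frac{8}{3} + \frac{\left(-4\right) \left(-5\right)^{2}}{3}\right)\right) = - 4 \left(- 4 \left(- \frac{8}{3} + \frac{\left(-4\right) 25}{3}\right)\right) = - 4 \left(- 4 \left(- \frac{8}{3} + \frac{1}{3} \left(-100\right)\right)\right) = - 4 \left(- 4 \left(- \frac{8}{3} - \frac{100}{3}\right)\right) = - 4 \left(\left(-4\right) \left(-36\right)\right) = \left(-4\right) 144 = -576$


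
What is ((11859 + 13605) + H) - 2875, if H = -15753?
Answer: 6836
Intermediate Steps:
((11859 + 13605) + H) - 2875 = ((11859 + 13605) - 15753) - 2875 = (25464 - 15753) - 2875 = 9711 - 2875 = 6836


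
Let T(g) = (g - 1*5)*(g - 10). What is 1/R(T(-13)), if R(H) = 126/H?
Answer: 23/7 ≈ 3.2857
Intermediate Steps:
T(g) = (-10 + g)*(-5 + g) (T(g) = (g - 5)*(-10 + g) = (-5 + g)*(-10 + g) = (-10 + g)*(-5 + g))
1/R(T(-13)) = 1/(126/(50 + (-13)**2 - 15*(-13))) = 1/(126/(50 + 169 + 195)) = 1/(126/414) = 1/(126*(1/414)) = 1/(7/23) = 23/7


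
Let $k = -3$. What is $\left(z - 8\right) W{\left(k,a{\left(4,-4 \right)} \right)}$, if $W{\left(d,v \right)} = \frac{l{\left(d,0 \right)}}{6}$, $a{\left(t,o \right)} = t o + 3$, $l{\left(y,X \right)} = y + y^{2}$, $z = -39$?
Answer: $-47$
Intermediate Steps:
$a{\left(t,o \right)} = 3 + o t$ ($a{\left(t,o \right)} = o t + 3 = 3 + o t$)
$W{\left(d,v \right)} = \frac{d \left(1 + d\right)}{6}$
$\left(z - 8\right) W{\left(k,a{\left(4,-4 \right)} \right)} = \left(-39 - 8\right) \frac{1}{6} \left(-3\right) \left(1 - 3\right) = - 47 \cdot \frac{1}{6} \left(-3\right) \left(-2\right) = \left(-47\right) 1 = -47$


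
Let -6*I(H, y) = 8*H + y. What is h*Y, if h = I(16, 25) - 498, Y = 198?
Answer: -103653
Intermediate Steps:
I(H, y) = -4*H/3 - y/6 (I(H, y) = -(8*H + y)/6 = -(y + 8*H)/6 = -4*H/3 - y/6)
h = -1047/2 (h = (-4/3*16 - ⅙*25) - 498 = (-64/3 - 25/6) - 498 = -51/2 - 498 = -1047/2 ≈ -523.50)
h*Y = -1047/2*198 = -103653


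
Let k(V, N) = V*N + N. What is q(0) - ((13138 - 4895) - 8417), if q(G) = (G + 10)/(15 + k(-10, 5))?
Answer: 521/3 ≈ 173.67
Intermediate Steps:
k(V, N) = N + N*V (k(V, N) = N*V + N = N + N*V)
q(G) = -⅓ - G/30 (q(G) = (G + 10)/(15 + 5*(1 - 10)) = (10 + G)/(15 + 5*(-9)) = (10 + G)/(15 - 45) = (10 + G)/(-30) = (10 + G)*(-1/30) = -⅓ - G/30)
q(0) - ((13138 - 4895) - 8417) = (-⅓ - 1/30*0) - ((13138 - 4895) - 8417) = (-⅓ + 0) - (8243 - 8417) = -⅓ - 1*(-174) = -⅓ + 174 = 521/3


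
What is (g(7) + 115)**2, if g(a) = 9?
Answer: 15376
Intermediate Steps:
(g(7) + 115)**2 = (9 + 115)**2 = 124**2 = 15376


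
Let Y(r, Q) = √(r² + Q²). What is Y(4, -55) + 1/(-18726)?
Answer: -1/18726 + √3041 ≈ 55.145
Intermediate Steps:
Y(r, Q) = √(Q² + r²)
Y(4, -55) + 1/(-18726) = √((-55)² + 4²) + 1/(-18726) = √(3025 + 16) - 1/18726 = √3041 - 1/18726 = -1/18726 + √3041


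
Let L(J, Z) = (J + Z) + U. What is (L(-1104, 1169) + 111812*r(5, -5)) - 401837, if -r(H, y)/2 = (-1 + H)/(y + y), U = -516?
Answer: -1564192/5 ≈ -3.1284e+5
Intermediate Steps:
r(H, y) = -(-1 + H)/y (r(H, y) = -2*(-1 + H)/(y + y) = -2*(-1 + H)/(2*y) = -2*(-1 + H)*1/(2*y) = -(-1 + H)/y)
L(J, Z) = -516 + J + Z (L(J, Z) = (J + Z) - 516 = -516 + J + Z)
(L(-1104, 1169) + 111812*r(5, -5)) - 401837 = ((-516 - 1104 + 1169) + 111812*((1 - 1*5)/(-5))) - 401837 = (-451 + 111812*(-(1 - 5)/5)) - 401837 = (-451 + 111812*(-1/5*(-4))) - 401837 = (-451 + 111812*(4/5)) - 401837 = (-451 + 447248/5) - 401837 = 444993/5 - 401837 = -1564192/5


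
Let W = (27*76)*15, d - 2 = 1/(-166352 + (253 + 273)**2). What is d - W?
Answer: -3395552071/110324 ≈ -30778.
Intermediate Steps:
d = 220649/110324 (d = 2 + 1/(-166352 + (253 + 273)**2) = 2 + 1/(-166352 + 526**2) = 2 + 1/(-166352 + 276676) = 2 + 1/110324 = 220649/110324 ≈ 2.0000)
W = 30780 (W = 2052*15 = 30780)
d - W = 220649/110324 - 1*30780 = 220649/110324 - 30780 = -3395552071/110324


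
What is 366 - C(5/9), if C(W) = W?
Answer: 3289/9 ≈ 365.44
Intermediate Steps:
366 - C(5/9) = 366 - 5/9 = 3289/9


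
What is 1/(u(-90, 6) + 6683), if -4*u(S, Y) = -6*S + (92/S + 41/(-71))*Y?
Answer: 2130/13952351 ≈ 0.00015266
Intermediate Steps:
u(S, Y) = 3*S/2 - Y*(-41/71 + 92/S)/4 (u(S, Y) = -(-6*S + (92/S + 41/(-71))*Y)/4 = -(-6*S + (92/S + 41*(-1/71))*Y)/4 = -(-6*S + (92/S - 41/71)*Y)/4 = -(-6*S + (-41/71 + 92/S)*Y)/4 = -(-6*S + Y*(-41/71 + 92/S))/4 = 3*S/2 - Y*(-41/71 + 92/S)/4)
1/(u(-90, 6) + 6683) = 1/((1/284)*(-6532*6 - 90*(41*6 + 426*(-90)))/(-90) + 6683) = 1/((1/284)*(-1/90)*(-39192 - 90*(246 - 38340)) + 6683) = 1/((1/284)*(-1/90)*(-39192 - 90*(-38094)) + 6683) = 1/((1/284)*(-1/90)*(-39192 + 3428460) + 6683) = 1/((1/284)*(-1/90)*3389268 + 6683) = 1/(-282439/2130 + 6683) = 1/(13952351/2130) = 2130/13952351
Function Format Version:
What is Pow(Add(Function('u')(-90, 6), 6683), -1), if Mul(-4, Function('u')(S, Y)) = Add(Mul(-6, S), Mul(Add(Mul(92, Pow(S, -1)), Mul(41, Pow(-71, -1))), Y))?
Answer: Rational(2130, 13952351) ≈ 0.00015266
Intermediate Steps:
Function('u')(S, Y) = Add(Mul(Rational(3, 2), S), Mul(Rational(-1, 4), Y, Add(Rational(-41, 71), Mul(92, Pow(S, -1))))) (Function('u')(S, Y) = Mul(Rational(-1, 4), Add(Mul(-6, S), Mul(Add(Mul(92, Pow(S, -1)), Mul(41, Pow(-71, -1))), Y))) = Mul(Rational(-1, 4), Add(Mul(-6, S), Mul(Add(Mul(92, Pow(S, -1)), Mul(41, Rational(-1, 71))), Y))) = Mul(Rational(-1, 4), Add(Mul(-6, S), Mul(Add(Mul(92, Pow(S, -1)), Rational(-41, 71)), Y))) = Mul(Rational(-1, 4), Add(Mul(-6, S), Mul(Add(Rational(-41, 71), Mul(92, Pow(S, -1))), Y))) = Mul(Rational(-1, 4), Add(Mul(-6, S), Mul(Y, Add(Rational(-41, 71), Mul(92, Pow(S, -1)))))) = Add(Mul(Rational(3, 2), S), Mul(Rational(-1, 4), Y, Add(Rational(-41, 71), Mul(92, Pow(S, -1))))))
Pow(Add(Function('u')(-90, 6), 6683), -1) = Pow(Add(Mul(Rational(1, 284), Pow(-90, -1), Add(Mul(-6532, 6), Mul(-90, Add(Mul(41, 6), Mul(426, -90))))), 6683), -1) = Pow(Add(Mul(Rational(1, 284), Rational(-1, 90), Add(-39192, Mul(-90, Add(246, -38340)))), 6683), -1) = Pow(Add(Mul(Rational(1, 284), Rational(-1, 90), Add(-39192, Mul(-90, -38094))), 6683), -1) = Pow(Add(Mul(Rational(1, 284), Rational(-1, 90), Add(-39192, 3428460)), 6683), -1) = Pow(Add(Mul(Rational(1, 284), Rational(-1, 90), 3389268), 6683), -1) = Pow(Add(Rational(-282439, 2130), 6683), -1) = Pow(Rational(13952351, 2130), -1) = Rational(2130, 13952351)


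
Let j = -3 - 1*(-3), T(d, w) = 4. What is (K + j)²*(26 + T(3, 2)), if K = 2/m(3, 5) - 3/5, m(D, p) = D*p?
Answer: 98/15 ≈ 6.5333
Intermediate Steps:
K = -7/15 (K = 2/((3*5)) - 3/5 = 2/15 - 3*⅕ = 2*(1/15) - ⅗ = 2/15 - ⅗ = -7/15 ≈ -0.46667)
j = 0 (j = -3 + 3 = 0)
(K + j)²*(26 + T(3, 2)) = (-7/15 + 0)²*(26 + 4) = (-7/15)²*30 = (49/225)*30 = 98/15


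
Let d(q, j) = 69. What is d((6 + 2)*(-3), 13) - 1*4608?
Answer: -4539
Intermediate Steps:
d((6 + 2)*(-3), 13) - 1*4608 = 69 - 1*4608 = 69 - 4608 = -4539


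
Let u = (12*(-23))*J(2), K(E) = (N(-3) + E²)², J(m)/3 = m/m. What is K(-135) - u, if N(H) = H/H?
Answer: 332187904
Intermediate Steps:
J(m) = 3 (J(m) = 3*(m/m) = 3*1 = 3)
N(H) = 1
K(E) = (1 + E²)²
u = -828 (u = (12*(-23))*3 = -276*3 = -828)
K(-135) - u = (1 + (-135)²)² - 1*(-828) = (1 + 18225)² + 828 = 18226² + 828 = 332187076 + 828 = 332187904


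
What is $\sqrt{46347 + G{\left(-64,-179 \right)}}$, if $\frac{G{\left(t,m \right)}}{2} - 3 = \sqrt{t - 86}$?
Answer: $\sqrt{46353 + 10 i \sqrt{6}} \approx 215.3 + 0.0569 i$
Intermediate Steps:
$G{\left(t,m \right)} = 6 + 2 \sqrt{-86 + t}$ ($G{\left(t,m \right)} = 6 + 2 \sqrt{t - 86} = 6 + 2 \sqrt{-86 + t}$)
$\sqrt{46347 + G{\left(-64,-179 \right)}} = \sqrt{46347 + \left(6 + 2 \sqrt{-86 - 64}\right)} = \sqrt{46347 + \left(6 + 2 \sqrt{-150}\right)} = \sqrt{46347 + \left(6 + 2 \cdot 5 i \sqrt{6}\right)} = \sqrt{46347 + \left(6 + 10 i \sqrt{6}\right)} = \sqrt{46353 + 10 i \sqrt{6}}$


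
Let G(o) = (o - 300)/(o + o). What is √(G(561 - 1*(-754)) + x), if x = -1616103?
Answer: 5*I*√17885472274/526 ≈ 1271.3*I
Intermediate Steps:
G(o) = (-300 + o)/(2*o) (G(o) = (-300 + o)/((2*o)) = (-300 + o)*(1/(2*o)) = (-300 + o)/(2*o))
√(G(561 - 1*(-754)) + x) = √((-300 + (561 - 1*(-754)))/(2*(561 - 1*(-754))) - 1616103) = √((-300 + (561 + 754))/(2*(561 + 754)) - 1616103) = √((½)*(-300 + 1315)/1315 - 1616103) = √((½)*(1/1315)*1015 - 1616103) = √(203/526 - 1616103) = √(-850069975/526) = 5*I*√17885472274/526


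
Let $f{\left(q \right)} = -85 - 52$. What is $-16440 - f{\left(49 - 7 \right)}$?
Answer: $-16303$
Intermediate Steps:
$f{\left(q \right)} = -137$
$-16440 - f{\left(49 - 7 \right)} = -16440 - -137 = -16440 + 137 = -16303$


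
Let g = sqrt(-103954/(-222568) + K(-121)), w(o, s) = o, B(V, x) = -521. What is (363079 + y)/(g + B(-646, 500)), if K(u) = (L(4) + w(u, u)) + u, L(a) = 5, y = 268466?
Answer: -2441088321292/2015557505 - 84206*I*sqrt(732313570751)/2015557505 ≈ -1211.1 - 35.752*I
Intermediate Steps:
K(u) = 5 + 2*u (K(u) = (5 + u) + u = 5 + 2*u)
g = I*sqrt(732313570751)/55642 (g = sqrt(-103954/(-222568) + (5 + 2*(-121))) = sqrt(-103954*(-1/222568) + (5 - 242)) = sqrt(51977/111284 - 237) = sqrt(-26322331/111284) = I*sqrt(732313570751)/55642 ≈ 15.38*I)
(363079 + y)/(g + B(-646, 500)) = (363079 + 268466)/(I*sqrt(732313570751)/55642 - 521) = 631545/(-521 + I*sqrt(732313570751)/55642)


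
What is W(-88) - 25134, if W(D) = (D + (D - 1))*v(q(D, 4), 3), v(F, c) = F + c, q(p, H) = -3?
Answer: -25134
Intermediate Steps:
W(D) = 0 (W(D) = (D + (D - 1))*(-3 + 3) = (D + (-1 + D))*0 = (-1 + 2*D)*0 = 0)
W(-88) - 25134 = 0 - 25134 = -25134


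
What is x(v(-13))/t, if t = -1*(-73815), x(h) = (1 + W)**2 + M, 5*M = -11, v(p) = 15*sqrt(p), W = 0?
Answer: -2/123025 ≈ -1.6257e-5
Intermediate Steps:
M = -11/5 (M = (1/5)*(-11) = -11/5 ≈ -2.2000)
x(h) = -6/5 (x(h) = (1 + 0)**2 - 11/5 = 1**2 - 11/5 = 1 - 11/5 = -6/5)
t = 73815
x(v(-13))/t = -6/5/73815 = -6/5*1/73815 = -2/123025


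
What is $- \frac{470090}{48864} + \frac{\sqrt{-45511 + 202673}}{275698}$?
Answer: $- \frac{235045}{24432} + \frac{\sqrt{157162}}{275698} \approx -9.6189$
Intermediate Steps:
$- \frac{470090}{48864} + \frac{\sqrt{-45511 + 202673}}{275698} = \left(-470090\right) \frac{1}{48864} + \sqrt{157162} \cdot \frac{1}{275698} = - \frac{235045}{24432} + \frac{\sqrt{157162}}{275698}$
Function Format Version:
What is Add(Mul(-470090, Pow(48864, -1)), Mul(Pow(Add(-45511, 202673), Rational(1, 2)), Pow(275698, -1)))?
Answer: Add(Rational(-235045, 24432), Mul(Rational(1, 275698), Pow(157162, Rational(1, 2)))) ≈ -9.6189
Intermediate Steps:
Add(Mul(-470090, Pow(48864, -1)), Mul(Pow(Add(-45511, 202673), Rational(1, 2)), Pow(275698, -1))) = Add(Mul(-470090, Rational(1, 48864)), Mul(Pow(157162, Rational(1, 2)), Rational(1, 275698))) = Add(Rational(-235045, 24432), Mul(Rational(1, 275698), Pow(157162, Rational(1, 2))))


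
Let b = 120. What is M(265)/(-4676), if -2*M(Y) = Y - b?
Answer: 145/9352 ≈ 0.015505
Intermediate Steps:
M(Y) = 60 - Y/2 (M(Y) = -(Y - 1*120)/2 = -(Y - 120)/2 = -(-120 + Y)/2 = 60 - Y/2)
M(265)/(-4676) = (60 - 1/2*265)/(-4676) = (60 - 265/2)*(-1/4676) = -145/2*(-1/4676) = 145/9352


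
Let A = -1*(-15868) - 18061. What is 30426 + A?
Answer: 28233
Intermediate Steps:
A = -2193 (A = 15868 - 18061 = -2193)
30426 + A = 30426 - 2193 = 28233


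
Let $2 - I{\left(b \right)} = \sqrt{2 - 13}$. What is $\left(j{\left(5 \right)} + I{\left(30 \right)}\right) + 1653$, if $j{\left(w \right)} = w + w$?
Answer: $1665 - i \sqrt{11} \approx 1665.0 - 3.3166 i$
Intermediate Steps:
$j{\left(w \right)} = 2 w$
$I{\left(b \right)} = 2 - i \sqrt{11}$ ($I{\left(b \right)} = 2 - \sqrt{2 - 13} = 2 - \sqrt{-11} = 2 - i \sqrt{11}$)
$\left(j{\left(5 \right)} + I{\left(30 \right)}\right) + 1653 = \left(2 \cdot 5 + \left(2 - i \sqrt{11}\right)\right) + 1653 = \left(10 + \left(2 - i \sqrt{11}\right)\right) + 1653 = \left(12 - i \sqrt{11}\right) + 1653 = 1665 - i \sqrt{11}$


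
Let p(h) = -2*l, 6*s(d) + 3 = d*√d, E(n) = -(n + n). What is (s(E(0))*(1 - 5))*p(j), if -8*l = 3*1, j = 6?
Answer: 3/2 ≈ 1.5000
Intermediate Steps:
E(n) = -2*n
l = -3/8 ≈ -0.37500
s(d) = -½ + d^(3/2)/6 (s(d) = -½ + (d*√d)/6 = -½ + d^(3/2)/6)
p(h) = ¾ (p(h) = -2*(-3/8) = ¾)
(s(E(0))*(1 - 5))*p(j) = ((-½ + (-2*0)^(3/2)/6)*(1 - 5))*(¾) = ((-½ + 0^(3/2)/6)*(-4))*(¾) = ((-½ + (⅙)*0)*(-4))*(¾) = ((-½ + 0)*(-4))*(¾) = -½*(-4)*(¾) = 2*(¾) = 3/2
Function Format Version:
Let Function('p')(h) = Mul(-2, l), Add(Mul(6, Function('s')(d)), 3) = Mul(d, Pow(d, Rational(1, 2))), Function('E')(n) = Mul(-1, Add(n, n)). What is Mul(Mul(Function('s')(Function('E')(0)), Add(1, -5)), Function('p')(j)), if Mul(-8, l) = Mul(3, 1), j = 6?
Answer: Rational(3, 2) ≈ 1.5000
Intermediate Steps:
Function('E')(n) = Mul(-2, n) (Function('E')(n) = Mul(-1, Mul(2, n)) = Mul(-2, n))
l = Rational(-3, 8) (l = Mul(Rational(-1, 8), Mul(3, 1)) = Mul(Rational(-1, 8), 3) = Rational(-3, 8) ≈ -0.37500)
Function('s')(d) = Add(Rational(-1, 2), Mul(Rational(1, 6), Pow(d, Rational(3, 2)))) (Function('s')(d) = Add(Rational(-1, 2), Mul(Rational(1, 6), Mul(d, Pow(d, Rational(1, 2))))) = Add(Rational(-1, 2), Mul(Rational(1, 6), Pow(d, Rational(3, 2)))))
Function('p')(h) = Rational(3, 4) (Function('p')(h) = Mul(-2, Rational(-3, 8)) = Rational(3, 4))
Mul(Mul(Function('s')(Function('E')(0)), Add(1, -5)), Function('p')(j)) = Mul(Mul(Add(Rational(-1, 2), Mul(Rational(1, 6), Pow(Mul(-2, 0), Rational(3, 2)))), Add(1, -5)), Rational(3, 4)) = Mul(Mul(Add(Rational(-1, 2), Mul(Rational(1, 6), Pow(0, Rational(3, 2)))), -4), Rational(3, 4)) = Mul(Mul(Add(Rational(-1, 2), Mul(Rational(1, 6), 0)), -4), Rational(3, 4)) = Mul(Mul(Add(Rational(-1, 2), 0), -4), Rational(3, 4)) = Mul(Mul(Rational(-1, 2), -4), Rational(3, 4)) = Mul(2, Rational(3, 4)) = Rational(3, 2)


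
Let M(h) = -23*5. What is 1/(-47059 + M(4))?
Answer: -1/47174 ≈ -2.1198e-5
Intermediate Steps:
M(h) = -115
1/(-47059 + M(4)) = 1/(-47059 - 115) = 1/(-47174) = -1/47174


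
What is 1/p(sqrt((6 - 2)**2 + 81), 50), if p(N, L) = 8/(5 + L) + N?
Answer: -440/293361 + 3025*sqrt(97)/293361 ≈ 0.10006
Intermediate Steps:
p(N, L) = N + 8/(5 + L)
1/p(sqrt((6 - 2)**2 + 81), 50) = 1/((8 + 5*sqrt((6 - 2)**2 + 81) + 50*sqrt((6 - 2)**2 + 81))/(5 + 50)) = 1/((8 + 5*sqrt(4**2 + 81) + 50*sqrt(4**2 + 81))/55) = 1/((8 + 5*sqrt(16 + 81) + 50*sqrt(16 + 81))/55) = 1/((8 + 5*sqrt(97) + 50*sqrt(97))/55) = 1/((8 + 55*sqrt(97))/55) = 1/(8/55 + sqrt(97))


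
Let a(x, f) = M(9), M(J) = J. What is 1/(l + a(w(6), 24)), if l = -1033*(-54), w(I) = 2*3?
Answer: 1/55791 ≈ 1.7924e-5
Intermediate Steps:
w(I) = 6
a(x, f) = 9
l = 55782
1/(l + a(w(6), 24)) = 1/(55782 + 9) = 1/55791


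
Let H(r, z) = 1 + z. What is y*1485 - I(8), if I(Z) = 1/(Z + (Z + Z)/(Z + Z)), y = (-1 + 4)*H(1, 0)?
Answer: 40094/9 ≈ 4454.9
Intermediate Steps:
y = 3 (y = (-1 + 4)*(1 + 0) = 3*1 = 3)
I(Z) = 1/(1 + Z) (I(Z) = 1/(Z + (2*Z)/((2*Z))) = 1/(Z + (2*Z)*(1/(2*Z))) = 1/(Z + 1) = 1/(1 + Z))
y*1485 - I(8) = 3*1485 - 1/(1 + 8) = 4455 - 1/9 = 4455 - 1*⅑ = 4455 - ⅑ = 40094/9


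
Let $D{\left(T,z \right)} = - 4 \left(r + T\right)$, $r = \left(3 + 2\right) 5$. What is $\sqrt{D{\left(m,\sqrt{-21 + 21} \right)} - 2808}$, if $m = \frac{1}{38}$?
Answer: $\frac{i \sqrt{1049826}}{19} \approx 53.927 i$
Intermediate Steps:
$r = 25$ ($r = 5 \cdot 5 = 25$)
$m = \frac{1}{38} \approx 0.026316$
$D{\left(T,z \right)} = -100 - 4 T$ ($D{\left(T,z \right)} = - 4 \left(25 + T\right) = -100 - 4 T$)
$\sqrt{D{\left(m,\sqrt{-21 + 21} \right)} - 2808} = \sqrt{\left(-100 - \frac{2}{19}\right) - 2808} = \sqrt{- \frac{1902}{19} - 2808} = \sqrt{- \frac{55254}{19}} = \frac{i \sqrt{1049826}}{19}$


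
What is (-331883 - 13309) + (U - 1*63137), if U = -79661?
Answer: -487990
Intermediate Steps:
(-331883 - 13309) + (U - 1*63137) = (-331883 - 13309) + (-79661 - 1*63137) = -345192 + (-79661 - 63137) = -345192 - 142798 = -487990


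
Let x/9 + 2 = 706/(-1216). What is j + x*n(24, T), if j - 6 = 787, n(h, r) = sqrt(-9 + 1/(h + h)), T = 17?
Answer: 793 - 4707*I*sqrt(1293)/2432 ≈ 793.0 - 69.595*I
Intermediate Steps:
n(h, r) = sqrt(-9 + 1/(2*h))
x = -14121/608 (x = -18 + 9*(706/(-1216)) = -18 + 9*(706*(-1/1216)) = -18 + 9*(-353/608) = -18 - 3177/608 = -14121/608 ≈ -23.225)
j = 793 (j = 6 + 787 = 793)
j + x*n(24, T) = 793 - 14121*sqrt(-36 + 2/24)/1216 = 793 - 14121*sqrt(-36 + 2*(1/24))/1216 = 793 - 14121*sqrt(-36 + 1/12)/1216 = 793 - 14121*sqrt(-431/12)/1216 = 793 - 14121*I*sqrt(1293)/6/1216 = 793 - 4707*I*sqrt(1293)/2432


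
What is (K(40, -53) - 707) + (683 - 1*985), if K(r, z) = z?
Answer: -1062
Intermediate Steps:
(K(40, -53) - 707) + (683 - 1*985) = (-53 - 707) + (683 - 1*985) = -760 + (683 - 985) = -760 - 302 = -1062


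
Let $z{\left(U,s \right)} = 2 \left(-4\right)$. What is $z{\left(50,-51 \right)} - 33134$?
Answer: $-33142$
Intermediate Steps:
$z{\left(U,s \right)} = -8$
$z{\left(50,-51 \right)} - 33134 = -8 - 33134 = -33142$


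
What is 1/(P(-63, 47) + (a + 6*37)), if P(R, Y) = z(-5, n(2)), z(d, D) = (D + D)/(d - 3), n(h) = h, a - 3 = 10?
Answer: 2/469 ≈ 0.0042644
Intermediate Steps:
a = 13 (a = 3 + 10 = 13)
z(d, D) = 2*D/(-3 + d) (z(d, D) = (2*D)/(-3 + d) = 2*D/(-3 + d))
P(R, Y) = -1/2 (P(R, Y) = 2*2/(-3 - 5) = 2*2/(-8) = 2*2*(-1/8) = -1/2)
1/(P(-63, 47) + (a + 6*37)) = 1/(-1/2 + (13 + 6*37)) = 1/(-1/2 + (13 + 222)) = 1/(-1/2 + 235) = 1/(469/2) = 2/469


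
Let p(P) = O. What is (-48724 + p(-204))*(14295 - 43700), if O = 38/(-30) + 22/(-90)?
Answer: 12894962888/9 ≈ 1.4328e+9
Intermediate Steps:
O = -68/45 (O = 38*(-1/30) + 22*(-1/90) = -19/15 - 11/45 = -68/45 ≈ -1.5111)
p(P) = -68/45
(-48724 + p(-204))*(14295 - 43700) = (-48724 - 68/45)*(14295 - 43700) = -2192648/45*(-29405) = 12894962888/9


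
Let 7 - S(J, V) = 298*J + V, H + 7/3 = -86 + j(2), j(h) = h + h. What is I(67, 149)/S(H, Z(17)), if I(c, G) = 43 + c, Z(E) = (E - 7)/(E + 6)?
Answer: 1518/346903 ≈ 0.0043759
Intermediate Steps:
j(h) = 2*h
Z(E) = (-7 + E)/(6 + E)
H = -253/3 (H = -7/3 + (-86 + 2*2) = -7/3 + (-86 + 4) = -7/3 - 82 = -253/3 ≈ -84.333)
S(J, V) = 7 - V - 298*J (S(J, V) = 7 - (298*J + V) = 7 - (V + 298*J) = 7 + (-V - 298*J) = 7 - V - 298*J)
I(67, 149)/S(H, Z(17)) = (43 + 67)/(7 - (-7 + 17)/(6 + 17) - 298*(-253/3)) = 110/(7 - 10/23 + 75394/3) = 110/(1734515/69) = 110*(69/1734515) = 1518/346903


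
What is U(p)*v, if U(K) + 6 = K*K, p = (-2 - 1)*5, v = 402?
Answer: 88038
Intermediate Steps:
p = -15 (p = -3*5 = -15)
U(K) = -6 + K**2 (U(K) = -6 + K*K = -6 + K**2)
U(p)*v = (-6 + (-15)**2)*402 = (-6 + 225)*402 = 219*402 = 88038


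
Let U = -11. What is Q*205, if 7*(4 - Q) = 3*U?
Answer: 12505/7 ≈ 1786.4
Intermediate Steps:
Q = 61/7 (Q = 4 - 3*(-11)/7 = 4 - 1/7*(-33) = 4 + 33/7 = 61/7 ≈ 8.7143)
Q*205 = (61/7)*205 = 12505/7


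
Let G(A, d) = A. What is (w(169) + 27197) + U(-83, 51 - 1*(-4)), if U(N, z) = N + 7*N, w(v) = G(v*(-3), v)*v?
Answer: -59150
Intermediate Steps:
w(v) = -3*v² (w(v) = (v*(-3))*v = (-3*v)*v = -3*v²)
U(N, z) = 8*N
(w(169) + 27197) + U(-83, 51 - 1*(-4)) = (-3*169² + 27197) + 8*(-83) = (-3*28561 + 27197) - 664 = (-85683 + 27197) - 664 = -58486 - 664 = -59150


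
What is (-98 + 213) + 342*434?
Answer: 148543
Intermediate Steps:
(-98 + 213) + 342*434 = 115 + 148428 = 148543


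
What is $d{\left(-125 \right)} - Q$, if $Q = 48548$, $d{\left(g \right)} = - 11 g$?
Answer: $-47173$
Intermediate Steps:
$d{\left(-125 \right)} - Q = \left(-11\right) \left(-125\right) - 48548 = 1375 - 48548 = -47173$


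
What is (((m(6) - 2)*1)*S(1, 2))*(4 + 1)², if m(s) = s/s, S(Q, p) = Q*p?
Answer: -50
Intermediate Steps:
m(s) = 1
(((m(6) - 2)*1)*S(1, 2))*(4 + 1)² = (((1 - 2)*1)*(1*2))*(4 + 1)² = (-1*1*2)*5² = -1*2*25 = -2*25 = -50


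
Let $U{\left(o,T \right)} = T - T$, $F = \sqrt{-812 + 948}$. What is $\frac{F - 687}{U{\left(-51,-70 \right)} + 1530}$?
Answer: $- \frac{229}{510} + \frac{\sqrt{34}}{765} \approx -0.4414$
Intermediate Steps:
$F = 2 \sqrt{34}$ ($F = \sqrt{136} = 2 \sqrt{34} \approx 11.662$)
$U{\left(o,T \right)} = 0$
$\frac{F - 687}{U{\left(-51,-70 \right)} + 1530} = \frac{2 \sqrt{34} - 687}{0 + 1530} = \frac{-687 + 2 \sqrt{34}}{1530} = \left(-687 + 2 \sqrt{34}\right) \frac{1}{1530} = - \frac{229}{510} + \frac{\sqrt{34}}{765}$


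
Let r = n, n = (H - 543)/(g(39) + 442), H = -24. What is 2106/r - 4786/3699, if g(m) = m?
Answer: -46293196/25893 ≈ -1787.9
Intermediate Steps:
n = -567/481 (n = (-24 - 543)/(39 + 442) = -567/481 ≈ -1.1788)
r = -567/481 ≈ -1.1788
2106/r - 4786/3699 = 2106/(-567/481) - 4786/3699 = 2106*(-481/567) - 4786*1/3699 = -12506/7 - 4786/3699 = -46293196/25893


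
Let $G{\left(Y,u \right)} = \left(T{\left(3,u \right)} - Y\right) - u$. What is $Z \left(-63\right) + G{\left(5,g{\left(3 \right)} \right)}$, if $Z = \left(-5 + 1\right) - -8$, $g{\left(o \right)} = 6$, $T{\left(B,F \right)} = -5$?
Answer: $-268$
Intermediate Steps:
$G{\left(Y,u \right)} = -5 - Y - u$ ($G{\left(Y,u \right)} = \left(-5 - Y\right) - u = -5 - Y - u$)
$Z = 4$ ($Z = -4 + 8 = 4$)
$Z \left(-63\right) + G{\left(5,g{\left(3 \right)} \right)} = 4 \left(-63\right) - 16 = -252 - 16 = -268$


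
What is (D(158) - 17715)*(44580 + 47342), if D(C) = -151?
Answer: -1642278452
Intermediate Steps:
(D(158) - 17715)*(44580 + 47342) = (-151 - 17715)*(44580 + 47342) = -17866*91922 = -1642278452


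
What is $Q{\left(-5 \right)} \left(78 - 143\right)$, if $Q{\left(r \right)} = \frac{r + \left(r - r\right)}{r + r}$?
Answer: $- \frac{65}{2} \approx -32.5$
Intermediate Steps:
$Q{\left(r \right)} = \frac{1}{2}$ ($Q{\left(r \right)} = \frac{r + 0}{2 r} = r \frac{1}{2 r} = \frac{1}{2}$)
$Q{\left(-5 \right)} \left(78 - 143\right) = \frac{78 - 143}{2} = \frac{1}{2} \left(-65\right) = - \frac{65}{2}$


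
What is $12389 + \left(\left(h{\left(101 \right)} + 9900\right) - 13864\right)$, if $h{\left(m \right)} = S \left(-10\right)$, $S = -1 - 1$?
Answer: $8445$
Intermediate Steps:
$S = -2$
$h{\left(m \right)} = 20$ ($h{\left(m \right)} = \left(-2\right) \left(-10\right) = 20$)
$12389 + \left(\left(h{\left(101 \right)} + 9900\right) - 13864\right) = 12389 + \left(\left(20 + 9900\right) - 13864\right) = 12389 + \left(9920 - 13864\right) = 12389 - 3944 = 8445$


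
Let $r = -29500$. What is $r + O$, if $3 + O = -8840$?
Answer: $-38343$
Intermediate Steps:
$O = -8843$ ($O = -3 - 8840 = -8843$)
$r + O = -29500 - 8843 = -38343$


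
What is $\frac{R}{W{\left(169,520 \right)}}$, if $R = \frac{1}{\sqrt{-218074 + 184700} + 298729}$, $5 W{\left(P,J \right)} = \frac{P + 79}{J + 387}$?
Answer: $\frac{270947203}{4426256821224} - \frac{907 i \sqrt{33374}}{4426256821224} \approx 6.1214 \cdot 10^{-5} - 3.7435 \cdot 10^{-8} i$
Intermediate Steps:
$W{\left(P,J \right)} = \frac{79 + P}{5 \left(387 + J\right)}$ ($W{\left(P,J \right)} = \frac{\left(P + 79\right) \frac{1}{J + 387}}{5} = \frac{\left(79 + P\right) \frac{1}{387 + J}}{5} = \frac{\frac{1}{387 + J} \left(79 + P\right)}{5} = \frac{79 + P}{5 \left(387 + J\right)}$)
$R = \frac{1}{298729 + i \sqrt{33374}}$ ($R = \frac{1}{\sqrt{-33374} + 298729} = \frac{1}{i \sqrt{33374} + 298729} = \frac{1}{298729 + i \sqrt{33374}} \approx 3.3475 \cdot 10^{-6} - 2.05 \cdot 10^{-9} i$)
$\frac{R}{W{\left(169,520 \right)}} = \frac{\frac{298729}{89239048815} - \frac{i \sqrt{33374}}{89239048815}}{\frac{1}{5} \frac{1}{387 + 520} \left(79 + 169\right)} = \frac{\frac{298729}{89239048815} - \frac{i \sqrt{33374}}{89239048815}}{\frac{1}{5} \cdot \frac{1}{907} \cdot 248} = \frac{\frac{298729}{89239048815} - \frac{i \sqrt{33374}}{89239048815}}{\frac{248}{4535}} = \left(\frac{298729}{89239048815} - \frac{i \sqrt{33374}}{89239048815}\right) \frac{4535}{248} = \frac{270947203}{4426256821224} - \frac{907 i \sqrt{33374}}{4426256821224}$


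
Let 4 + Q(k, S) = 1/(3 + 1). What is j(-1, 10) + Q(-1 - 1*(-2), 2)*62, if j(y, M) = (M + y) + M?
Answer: -427/2 ≈ -213.50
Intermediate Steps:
j(y, M) = y + 2*M
Q(k, S) = -15/4 (Q(k, S) = -4 + 1/(3 + 1) = -4 + 1/4 = -15/4)
j(-1, 10) + Q(-1 - 1*(-2), 2)*62 = (-1 + 2*10) - 15/4*62 = (-1 + 20) - 465/2 = 19 - 465/2 = -427/2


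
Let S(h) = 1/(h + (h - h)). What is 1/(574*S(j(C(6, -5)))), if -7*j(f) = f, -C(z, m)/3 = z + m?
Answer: 3/4018 ≈ 0.00074664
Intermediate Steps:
C(z, m) = -3*m - 3*z (C(z, m) = -3*(z + m) = -3*(m + z) = -3*m - 3*z)
j(f) = -f/7
S(h) = 1/h (S(h) = 1/(h + 0) = 1/h)
1/(574*S(j(C(6, -5)))) = 1/(574/((-(-3*(-5) - 3*6)/7))) = 1/(574/((-(15 - 18)/7))) = 1/(574/((-⅐*(-3)))) = 1/(574/(3/7)) = 1/(574*(7/3)) = 1/(4018/3) = 3/4018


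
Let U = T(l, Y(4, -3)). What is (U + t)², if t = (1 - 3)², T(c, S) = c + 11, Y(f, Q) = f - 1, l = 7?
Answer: 484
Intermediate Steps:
Y(f, Q) = -1 + f
T(c, S) = 11 + c
U = 18 (U = 11 + 7 = 18)
t = 4 (t = (-2)² = 4)
(U + t)² = (18 + 4)² = 22² = 484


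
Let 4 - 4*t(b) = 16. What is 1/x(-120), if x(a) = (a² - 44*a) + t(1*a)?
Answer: 1/19677 ≈ 5.0821e-5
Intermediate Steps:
t(b) = -3 (t(b) = 1 - ¼*16 = 1 - 4 = -3)
x(a) = -3 + a² - 44*a (x(a) = (a² - 44*a) - 3 = -3 + a² - 44*a)
1/x(-120) = 1/(-3 + (-120)² - 44*(-120)) = 1/(-3 + 14400 + 5280) = 1/19677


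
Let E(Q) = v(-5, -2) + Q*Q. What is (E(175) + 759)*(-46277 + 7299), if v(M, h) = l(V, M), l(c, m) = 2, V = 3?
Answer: -1223363508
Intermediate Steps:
v(M, h) = 2
E(Q) = 2 + Q² (E(Q) = 2 + Q*Q = 2 + Q²)
(E(175) + 759)*(-46277 + 7299) = ((2 + 175²) + 759)*(-46277 + 7299) = ((2 + 30625) + 759)*(-38978) = (30627 + 759)*(-38978) = 31386*(-38978) = -1223363508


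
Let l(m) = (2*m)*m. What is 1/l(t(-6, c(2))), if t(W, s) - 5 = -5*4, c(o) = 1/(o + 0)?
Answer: 1/450 ≈ 0.0022222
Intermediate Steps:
c(o) = 1/o
t(W, s) = -15 (t(W, s) = 5 - 5*4 = 5 - 20 = -15)
l(m) = 2*m**2
1/l(t(-6, c(2))) = 1/(2*(-15)**2) = 1/(2*225) = 1/450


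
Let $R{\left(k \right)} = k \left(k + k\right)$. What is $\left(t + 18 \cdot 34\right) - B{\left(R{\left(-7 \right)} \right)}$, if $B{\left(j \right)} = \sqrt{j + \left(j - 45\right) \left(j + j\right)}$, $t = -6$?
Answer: $606 - 7 \sqrt{214} \approx 503.6$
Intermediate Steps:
$R{\left(k \right)} = 2 k^{2}$ ($R{\left(k \right)} = k 2 k = 2 k^{2}$)
$B{\left(j \right)} = \sqrt{j + 2 j \left(-45 + j\right)}$ ($B{\left(j \right)} = \sqrt{j + \left(-45 + j\right) 2 j} = \sqrt{j + 2 j \left(-45 + j\right)}$)
$\left(t + 18 \cdot 34\right) - B{\left(R{\left(-7 \right)} \right)} = \left(-6 + 18 \cdot 34\right) - \sqrt{2 \left(-7\right)^{2} \left(-89 + 2 \cdot 2 \left(-7\right)^{2}\right)} = \left(-6 + 612\right) - \sqrt{2 \cdot 49 \left(-89 + 2 \cdot 2 \cdot 49\right)} = 606 - \sqrt{98 \left(-89 + 2 \cdot 98\right)} = 606 - \sqrt{98 \left(-89 + 196\right)} = 606 - \sqrt{98 \cdot 107} = 606 - \sqrt{10486} = 606 - 7 \sqrt{214}$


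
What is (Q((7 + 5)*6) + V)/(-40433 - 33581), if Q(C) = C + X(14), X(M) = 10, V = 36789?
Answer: -36871/74014 ≈ -0.49816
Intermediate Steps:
Q(C) = 10 + C (Q(C) = C + 10 = 10 + C)
(Q((7 + 5)*6) + V)/(-40433 - 33581) = ((10 + (7 + 5)*6) + 36789)/(-40433 - 33581) = ((10 + 12*6) + 36789)/(-74014) = ((10 + 72) + 36789)*(-1/74014) = (82 + 36789)*(-1/74014) = 36871*(-1/74014) = -36871/74014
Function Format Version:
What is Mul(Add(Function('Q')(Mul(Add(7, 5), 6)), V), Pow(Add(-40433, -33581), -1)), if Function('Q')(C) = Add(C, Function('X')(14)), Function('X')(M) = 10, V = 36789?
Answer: Rational(-36871, 74014) ≈ -0.49816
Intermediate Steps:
Function('Q')(C) = Add(10, C) (Function('Q')(C) = Add(C, 10) = Add(10, C))
Mul(Add(Function('Q')(Mul(Add(7, 5), 6)), V), Pow(Add(-40433, -33581), -1)) = Mul(Add(Add(10, Mul(Add(7, 5), 6)), 36789), Pow(Add(-40433, -33581), -1)) = Mul(Add(Add(10, Mul(12, 6)), 36789), Pow(-74014, -1)) = Mul(Add(Add(10, 72), 36789), Rational(-1, 74014)) = Mul(Add(82, 36789), Rational(-1, 74014)) = Mul(36871, Rational(-1, 74014)) = Rational(-36871, 74014)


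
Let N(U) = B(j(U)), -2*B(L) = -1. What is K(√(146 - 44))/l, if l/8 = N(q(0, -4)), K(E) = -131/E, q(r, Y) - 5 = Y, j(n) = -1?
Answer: -131*√102/408 ≈ -3.2427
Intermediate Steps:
B(L) = ½ (B(L) = -½*(-1) = ½)
q(r, Y) = 5 + Y
N(U) = ½
l = 4 (l = 8*(½) = 4)
K(√(146 - 44))/l = -131/√(146 - 44)/4 = -131*√102/102*(¼) = -131*√102/408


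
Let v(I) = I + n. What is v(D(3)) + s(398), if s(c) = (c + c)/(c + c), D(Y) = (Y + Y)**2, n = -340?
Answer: -303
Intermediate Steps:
D(Y) = 4*Y**2 (D(Y) = (2*Y)**2 = 4*Y**2)
s(c) = 1 (s(c) = (2*c)/((2*c)) = (2*c)*(1/(2*c)) = 1)
v(I) = -340 + I (v(I) = I - 340 = -340 + I)
v(D(3)) + s(398) = (-340 + 4*3**2) + 1 = (-340 + 4*9) + 1 = (-340 + 36) + 1 = -304 + 1 = -303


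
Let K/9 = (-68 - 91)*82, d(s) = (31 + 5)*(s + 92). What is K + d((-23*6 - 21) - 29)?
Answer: -120798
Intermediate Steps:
d(s) = 3312 + 36*s (d(s) = 36*(92 + s) = 3312 + 36*s)
K = -117342 (K = 9*((-68 - 91)*82) = 9*(-159*82) = 9*(-13038) = -117342)
K + d((-23*6 - 21) - 29) = -117342 + (3312 + 36*((-23*6 - 21) - 29)) = -117342 + (3312 + 36*((-138 - 21) - 29)) = -117342 + (3312 + 36*(-159 - 29)) = -117342 + (3312 + 36*(-188)) = -117342 + (3312 - 6768) = -117342 - 3456 = -120798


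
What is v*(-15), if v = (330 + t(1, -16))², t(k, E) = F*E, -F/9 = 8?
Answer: -32944860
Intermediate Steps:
F = -72 (F = -9*8 = -72)
t(k, E) = -72*E
v = 2196324 (v = (330 - 72*(-16))² = (330 + 1152)² = 1482² = 2196324)
v*(-15) = 2196324*(-15) = -32944860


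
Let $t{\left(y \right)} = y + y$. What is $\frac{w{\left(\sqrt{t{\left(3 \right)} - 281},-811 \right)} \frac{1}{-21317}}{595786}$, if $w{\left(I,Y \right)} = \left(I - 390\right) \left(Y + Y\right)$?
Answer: $- \frac{316290}{6350185081} + \frac{4055 i \sqrt{11}}{6350185081} \approx -4.9808 \cdot 10^{-5} + 2.1179 \cdot 10^{-6} i$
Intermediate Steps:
$t{\left(y \right)} = 2 y$
$w{\left(I,Y \right)} = 2 Y \left(-390 + I\right)$ ($w{\left(I,Y \right)} = \left(-390 + I\right) 2 Y = 2 Y \left(-390 + I\right)$)
$\frac{w{\left(\sqrt{t{\left(3 \right)} - 281},-811 \right)} \frac{1}{-21317}}{595786} = \frac{2 \left(-811\right) \left(-390 + \sqrt{2 \cdot 3 - 281}\right) \frac{1}{-21317}}{595786} = 2 \left(-811\right) \left(-390 + \sqrt{6 - 281}\right) \left(- \frac{1}{21317}\right) \frac{1}{595786} = 2 \left(-811\right) \left(-390 + \sqrt{-275}\right) \left(- \frac{1}{21317}\right) \frac{1}{595786} = 2 \left(-811\right) \left(-390 + 5 i \sqrt{11}\right) \left(- \frac{1}{21317}\right) \frac{1}{595786} = \left(632580 - 8110 i \sqrt{11}\right) \left(- \frac{1}{21317}\right) \frac{1}{595786} = \left(- \frac{632580}{21317} + \frac{8110 i \sqrt{11}}{21317}\right) \frac{1}{595786} = - \frac{316290}{6350185081} + \frac{4055 i \sqrt{11}}{6350185081}$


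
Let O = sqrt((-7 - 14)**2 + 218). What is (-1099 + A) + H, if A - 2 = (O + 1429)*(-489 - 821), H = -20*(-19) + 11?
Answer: -1872696 - 1310*sqrt(659) ≈ -1.9063e+6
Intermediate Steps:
O = sqrt(659) (O = sqrt((-21)**2 + 218) = sqrt(441 + 218) = sqrt(659) ≈ 25.671)
H = 391 (H = 380 + 11 = 391)
A = -1871988 - 1310*sqrt(659) (A = 2 + (sqrt(659) + 1429)*(-489 - 821) = 2 + (1429 + sqrt(659))*(-1310) = 2 + (-1871990 - 1310*sqrt(659)) = -1871988 - 1310*sqrt(659) ≈ -1.9056e+6)
(-1099 + A) + H = (-1099 + (-1871988 - 1310*sqrt(659))) + 391 = (-1873087 - 1310*sqrt(659)) + 391 = -1872696 - 1310*sqrt(659)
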